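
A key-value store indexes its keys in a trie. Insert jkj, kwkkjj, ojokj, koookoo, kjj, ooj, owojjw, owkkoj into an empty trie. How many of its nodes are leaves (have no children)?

8

A leaf is a node with no children — equivalently, the end of a word that is not a proper prefix of any other stored word.
Those words: "jkj", "kjj", "koookoo", "kwkkjj", "ojokj", "ooj", "owkkoj", "owojjw"
Leaf count: 8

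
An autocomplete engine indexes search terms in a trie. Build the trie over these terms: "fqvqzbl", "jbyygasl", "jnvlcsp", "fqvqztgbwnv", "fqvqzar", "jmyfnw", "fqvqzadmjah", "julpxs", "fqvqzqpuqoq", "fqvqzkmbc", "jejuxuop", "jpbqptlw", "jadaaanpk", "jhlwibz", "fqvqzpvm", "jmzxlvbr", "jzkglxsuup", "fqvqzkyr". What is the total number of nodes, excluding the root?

102

For each word, the new-node count is its length minus the longest prefix already in the trie:
  "fqvqzbl" → 7 new (f, q, v, q, z, b, l)
  "jbyygasl" → 8 new (j, b, y, y, g, a, s, l)
  "jnvlcsp" → prefix "j" already present; 6 new (n, v, l, c, s, p)
  "fqvqztgbwnv" → prefix "fqvqz" already present; 6 new (t, g, b, w, n, v)
  "fqvqzar" → prefix "fqvqz" already present; 2 new (a, r)
  "jmyfnw" → prefix "j" already present; 5 new (m, y, f, n, w)
  "fqvqzadmjah" → prefix "fqvqza" already present; 5 new (d, m, j, a, h)
  "julpxs" → prefix "j" already present; 5 new (u, l, p, x, s)
  "fqvqzqpuqoq" → prefix "fqvqz" already present; 6 new (q, p, u, q, o, q)
  "fqvqzkmbc" → prefix "fqvqz" already present; 4 new (k, m, b, c)
  "jejuxuop" → prefix "j" already present; 7 new (e, j, u, x, u, o, p)
  "jpbqptlw" → prefix "j" already present; 7 new (p, b, q, p, t, l, w)
  "jadaaanpk" → prefix "j" already present; 8 new (a, d, a, a, a, n, p, k)
  "jhlwibz" → prefix "j" already present; 6 new (h, l, w, i, b, z)
  "fqvqzpvm" → prefix "fqvqz" already present; 3 new (p, v, m)
  "jmzxlvbr" → prefix "jm" already present; 6 new (z, x, l, v, b, r)
  "jzkglxsuup" → prefix "j" already present; 9 new (z, k, g, l, x, s, u, u, p)
  "fqvqzkyr" → prefix "fqvqzk" already present; 2 new (y, r)
Total nodes = 7 + 8 + 6 + 6 + 2 + 5 + 5 + 5 + 6 + 4 + 7 + 7 + 8 + 6 + 3 + 6 + 9 + 2 = 102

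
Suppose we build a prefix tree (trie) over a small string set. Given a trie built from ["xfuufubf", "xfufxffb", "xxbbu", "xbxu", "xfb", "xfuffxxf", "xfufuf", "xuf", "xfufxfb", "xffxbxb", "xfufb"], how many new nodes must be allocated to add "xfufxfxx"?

Walking "xfufxfxx" from the root, the first 6 characters ("xfufxf") follow existing edges; "x" is the first miss.
So 8 − 6 = 2 new nodes.

2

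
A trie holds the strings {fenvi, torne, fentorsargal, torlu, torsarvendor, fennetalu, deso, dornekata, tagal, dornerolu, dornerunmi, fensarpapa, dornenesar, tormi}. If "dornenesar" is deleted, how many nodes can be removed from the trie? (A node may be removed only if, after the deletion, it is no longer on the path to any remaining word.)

A node on "dornenesar"'s path can go only if nothing else ends at it or branches off below it.
The suffix "nesar" (5 nodes) is used only by "dornenesar"; the node for "dorne" still has the child "k", so pruning stops there.
Nodes removed: 5

5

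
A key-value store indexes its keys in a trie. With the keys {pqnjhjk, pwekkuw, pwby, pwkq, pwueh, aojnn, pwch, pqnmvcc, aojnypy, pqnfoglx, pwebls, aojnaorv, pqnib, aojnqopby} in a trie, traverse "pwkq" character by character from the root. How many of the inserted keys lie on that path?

Check each prefix of "pwkq" against the stored set — each match is an end-marker on the path.
Prefixes of the query that are stored words: "pwkq"
Count: 1

1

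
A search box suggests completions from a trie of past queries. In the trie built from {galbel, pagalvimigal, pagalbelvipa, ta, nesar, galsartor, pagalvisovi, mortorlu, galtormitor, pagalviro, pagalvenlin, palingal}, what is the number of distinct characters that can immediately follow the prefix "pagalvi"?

3

Follow the path "pagalvi" to its node, then look at its outgoing edges.
Characters that immediately follow "pagalvi" among the stored strings: {m, r, s}.
That node has 3 child edges.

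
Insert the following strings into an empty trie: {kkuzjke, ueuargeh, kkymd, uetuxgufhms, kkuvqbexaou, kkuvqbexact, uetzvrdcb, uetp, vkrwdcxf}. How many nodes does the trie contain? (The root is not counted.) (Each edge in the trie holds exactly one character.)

52

For each word, the new-node count is its length minus the longest prefix already in the trie:
  "kkuzjke" → 7 new (k, k, u, z, j, k, e)
  "ueuargeh" → 8 new (u, e, u, a, r, g, e, h)
  "kkymd" → prefix "kk" already present; 3 new (y, m, d)
  "uetuxgufhms" → prefix "ue" already present; 9 new (t, u, x, g, u, f, h, m, s)
  "kkuvqbexaou" → prefix "kku" already present; 8 new (v, q, b, e, x, a, o, u)
  "kkuvqbexact" → prefix "kkuvqbexa" already present; 2 new (c, t)
  "uetzvrdcb" → prefix "uet" already present; 6 new (z, v, r, d, c, b)
  "uetp" → prefix "uet" already present; 1 new (p)
  "vkrwdcxf" → 8 new (v, k, r, w, d, c, x, f)
Total nodes = 7 + 8 + 3 + 9 + 8 + 2 + 6 + 1 + 8 = 52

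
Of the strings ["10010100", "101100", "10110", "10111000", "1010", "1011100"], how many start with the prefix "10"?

6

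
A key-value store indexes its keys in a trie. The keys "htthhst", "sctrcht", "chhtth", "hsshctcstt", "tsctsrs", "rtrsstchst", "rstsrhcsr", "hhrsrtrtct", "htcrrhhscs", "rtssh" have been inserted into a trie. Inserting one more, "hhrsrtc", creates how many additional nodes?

1

"hhrsrt" is already a path in the trie; the remaining "c" must be added.
New nodes needed: |"hhrsrtc"| − 6 = 7 − 6 = 1.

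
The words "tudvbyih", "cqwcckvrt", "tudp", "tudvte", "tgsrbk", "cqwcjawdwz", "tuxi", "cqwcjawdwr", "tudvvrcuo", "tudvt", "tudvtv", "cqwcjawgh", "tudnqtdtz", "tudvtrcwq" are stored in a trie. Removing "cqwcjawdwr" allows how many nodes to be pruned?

1

After clearing the end-marker at "cqwcjawdwr", prune upward until reaching a node still needed by another word.
The suffix "r" (1 node) is used only by "cqwcjawdwr"; the node for "cqwcjawdw" still has the child "z", so pruning stops there.
Nodes removed: 1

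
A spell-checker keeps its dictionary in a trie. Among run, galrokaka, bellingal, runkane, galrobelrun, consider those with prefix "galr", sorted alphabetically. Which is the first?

DFS of the "galr" subtree visits, in order: "galrobelrun", "galrokaka"
Position 1: galrobelrun

galrobelrun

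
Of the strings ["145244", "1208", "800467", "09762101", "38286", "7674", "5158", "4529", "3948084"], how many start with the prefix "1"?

2

Traverse to the node for "1", then collect every word in that subtree.
Matches: "1208", "145244"
Count: 2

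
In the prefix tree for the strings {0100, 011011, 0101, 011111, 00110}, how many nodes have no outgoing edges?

A leaf is a node with no children — equivalently, the end of a word that is not a proper prefix of any other stored word.
Those words: "00110", "0100", "0101", "011011", "011111"
Leaf count: 5

5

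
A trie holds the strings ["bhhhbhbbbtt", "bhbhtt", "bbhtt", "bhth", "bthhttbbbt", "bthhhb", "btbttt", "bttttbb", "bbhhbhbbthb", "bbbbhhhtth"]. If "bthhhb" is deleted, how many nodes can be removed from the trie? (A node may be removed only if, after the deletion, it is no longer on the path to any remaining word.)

2

Walk "bthhhb" from the leaf back toward the root, removing each node that no remaining word uses.
The suffix "hb" (2 nodes) is used only by "bthhhb"; the node for "bthh" still has the child "t", so pruning stops there.
Nodes removed: 2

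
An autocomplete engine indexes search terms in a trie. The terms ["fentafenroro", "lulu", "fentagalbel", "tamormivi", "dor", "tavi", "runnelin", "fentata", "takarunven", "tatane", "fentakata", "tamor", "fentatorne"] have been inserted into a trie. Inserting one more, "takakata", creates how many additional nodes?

4

The longest prefix of "takakata" already in the trie is "taka" (length 4).
Each of the 4 remaining characters creates one node.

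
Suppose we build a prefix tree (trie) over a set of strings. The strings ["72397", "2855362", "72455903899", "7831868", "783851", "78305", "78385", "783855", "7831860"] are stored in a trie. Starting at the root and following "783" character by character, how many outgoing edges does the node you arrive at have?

Follow the path "783" to its node, then look at its outgoing edges.
Characters that immediately follow "783" among the stored strings: {0, 1, 8}.
That node has 3 child edges.

3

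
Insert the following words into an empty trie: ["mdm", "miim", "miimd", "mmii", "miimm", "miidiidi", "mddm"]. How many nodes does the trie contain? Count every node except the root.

18

Trie structure (* marks end of a word):
(root)
└─ m
   ├─ d
   │  ├─ d
   │  │  └─ m *
   │  └─ m *
   ├─ i
   │  └─ i
   │     ├─ d
   │     │  └─ i
   │     │     └─ i
   │     │        └─ d
   │     │           └─ i *
   │     └─ m *
   │        ├─ d *
   │        └─ m *
   └─ m
      └─ i
         └─ i *
Counting every labelled node above: 18.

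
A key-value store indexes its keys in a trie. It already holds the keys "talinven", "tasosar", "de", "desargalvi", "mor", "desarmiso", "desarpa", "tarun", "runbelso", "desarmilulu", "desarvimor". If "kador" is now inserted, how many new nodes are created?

5

Nothing in the trie begins with "k"; the whole of "kador" is new.
5 − 0 = 5 new nodes.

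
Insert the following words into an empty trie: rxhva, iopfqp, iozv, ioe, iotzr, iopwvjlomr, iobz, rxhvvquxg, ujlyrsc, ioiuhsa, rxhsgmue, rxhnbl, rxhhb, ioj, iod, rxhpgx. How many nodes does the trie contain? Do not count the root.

Insert word by word; a character creates a node only if that edge doesn't already exist:
  "rxhva" → 5 new (r, x, h, v, a)
  "iopfqp" → 6 new (i, o, p, f, q, p)
  "iozv" → prefix "io" already present; 2 new (z, v)
  "ioe" → prefix "io" already present; 1 new (e)
  "iotzr" → prefix "io" already present; 3 new (t, z, r)
  "iopwvjlomr" → prefix "iop" already present; 7 new (w, v, j, l, o, m, r)
  "iobz" → prefix "io" already present; 2 new (b, z)
  "rxhvvquxg" → prefix "rxhv" already present; 5 new (v, q, u, x, g)
  "ujlyrsc" → 7 new (u, j, l, y, r, s, c)
  "ioiuhsa" → prefix "io" already present; 5 new (i, u, h, s, a)
  "rxhsgmue" → prefix "rxh" already present; 5 new (s, g, m, u, e)
  "rxhnbl" → prefix "rxh" already present; 3 new (n, b, l)
  "rxhhb" → prefix "rxh" already present; 2 new (h, b)
  "ioj" → prefix "io" already present; 1 new (j)
  "iod" → prefix "io" already present; 1 new (d)
  "rxhpgx" → prefix "rxh" already present; 3 new (p, g, x)
Total nodes = 5 + 6 + 2 + 1 + 3 + 7 + 2 + 5 + 7 + 5 + 5 + 3 + 2 + 1 + 1 + 3 = 58

58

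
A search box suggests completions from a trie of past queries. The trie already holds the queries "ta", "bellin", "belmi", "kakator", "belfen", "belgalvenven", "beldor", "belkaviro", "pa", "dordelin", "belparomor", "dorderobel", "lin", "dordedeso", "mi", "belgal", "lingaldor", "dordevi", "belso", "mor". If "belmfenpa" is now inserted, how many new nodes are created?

Walking "belmfenpa" from the root, the first 4 characters ("belm") follow existing edges; "f" is the first miss.
New nodes needed: |"belmfenpa"| − 4 = 9 − 4 = 5.

5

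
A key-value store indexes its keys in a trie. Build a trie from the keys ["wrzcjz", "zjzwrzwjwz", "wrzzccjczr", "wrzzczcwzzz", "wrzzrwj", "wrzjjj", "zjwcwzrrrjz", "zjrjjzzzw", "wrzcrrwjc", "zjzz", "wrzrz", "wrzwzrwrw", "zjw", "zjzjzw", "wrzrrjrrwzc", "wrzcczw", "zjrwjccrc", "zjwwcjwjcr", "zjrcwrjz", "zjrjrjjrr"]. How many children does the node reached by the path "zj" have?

3

Follow the path "zj" to its node, then look at its outgoing edges.
Characters that immediately follow "zj" among the stored strings: {r, w, z}.
That node has 3 child edges.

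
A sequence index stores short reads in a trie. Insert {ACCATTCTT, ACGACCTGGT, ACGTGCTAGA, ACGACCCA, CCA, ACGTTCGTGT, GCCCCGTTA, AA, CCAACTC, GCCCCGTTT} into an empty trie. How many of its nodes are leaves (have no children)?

9

Leaves are exactly the stored words that no other stored word extends.
Those words: "AA", "ACCATTCTT", "ACGACCCA", "ACGACCTGGT", "ACGTGCTAGA", "ACGTTCGTGT", "CCAACTC", "GCCCCGTTA", "GCCCCGTTT"
Leaf count: 9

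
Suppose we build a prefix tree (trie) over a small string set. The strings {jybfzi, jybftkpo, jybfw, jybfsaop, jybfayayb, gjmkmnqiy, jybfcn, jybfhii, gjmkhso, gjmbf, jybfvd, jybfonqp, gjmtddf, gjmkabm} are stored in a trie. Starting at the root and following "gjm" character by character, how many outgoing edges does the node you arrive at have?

3

The children of the "gjm" node are the distinct next characters among strings starting with "gjm".
Characters that immediately follow "gjm" among the stored strings: {b, k, t}.
That node has 3 child edges.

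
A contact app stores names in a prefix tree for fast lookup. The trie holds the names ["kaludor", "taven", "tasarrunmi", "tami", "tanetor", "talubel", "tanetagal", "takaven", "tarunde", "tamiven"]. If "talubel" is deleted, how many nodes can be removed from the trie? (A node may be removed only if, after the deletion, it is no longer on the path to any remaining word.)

5

A node on "talubel"'s path can go only if nothing else ends at it or branches off below it.
The suffix "lubel" (5 nodes) is used only by "talubel"; the node for "ta" still has the child "v", so pruning stops there.
Nodes removed: 5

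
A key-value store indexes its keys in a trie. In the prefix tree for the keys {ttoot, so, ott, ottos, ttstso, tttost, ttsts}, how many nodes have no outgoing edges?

5

A leaf is a node with no children — equivalently, the end of a word that is not a proper prefix of any other stored word.
Those words: "ottos", "so", "ttoot", "ttstso", "tttost"
Leaf count: 5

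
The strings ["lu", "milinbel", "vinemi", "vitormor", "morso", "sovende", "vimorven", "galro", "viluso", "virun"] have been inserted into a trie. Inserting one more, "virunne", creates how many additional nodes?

2

Walking "virunne" from the root, the first 5 characters ("virun") follow existing edges; "n" is the first miss.
New nodes needed: |"virunne"| − 5 = 7 − 5 = 2.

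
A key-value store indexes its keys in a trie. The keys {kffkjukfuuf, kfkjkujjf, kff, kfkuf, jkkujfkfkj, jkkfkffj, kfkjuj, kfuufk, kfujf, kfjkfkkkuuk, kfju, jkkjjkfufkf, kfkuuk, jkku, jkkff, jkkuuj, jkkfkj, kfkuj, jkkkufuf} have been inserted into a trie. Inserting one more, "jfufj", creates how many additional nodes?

"j" is already a path in the trie; the remaining "fufj" must be added.
So 5 − 1 = 4 new nodes.

4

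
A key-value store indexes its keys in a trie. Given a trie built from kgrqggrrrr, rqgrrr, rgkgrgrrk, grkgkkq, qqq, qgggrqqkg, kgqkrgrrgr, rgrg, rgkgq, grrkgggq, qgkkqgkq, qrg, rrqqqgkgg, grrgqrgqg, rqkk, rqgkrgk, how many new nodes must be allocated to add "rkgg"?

"r" is already a path in the trie; the remaining "kgg" must be added.
New nodes needed: |"rkgg"| − 1 = 4 − 1 = 3.

3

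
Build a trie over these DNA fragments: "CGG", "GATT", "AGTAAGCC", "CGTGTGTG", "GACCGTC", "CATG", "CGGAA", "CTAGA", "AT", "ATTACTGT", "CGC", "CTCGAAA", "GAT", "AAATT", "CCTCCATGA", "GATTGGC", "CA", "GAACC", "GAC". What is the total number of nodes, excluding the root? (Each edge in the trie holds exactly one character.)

66

Trace insertions, counting only characters that open a new branch:
  "CGG" → 3 new (C, G, G)
  "GATT" → 4 new (G, A, T, T)
  "AGTAAGCC" → 8 new (A, G, T, A, A, G, C, C)
  "CGTGTGTG" → prefix "CG" already present; 6 new (T, G, T, G, T, G)
  "GACCGTC" → prefix "GA" already present; 5 new (C, C, G, T, C)
  "CATG" → prefix "C" already present; 3 new (A, T, G)
  "CGGAA" → prefix "CGG" already present; 2 new (A, A)
  "CTAGA" → prefix "C" already present; 4 new (T, A, G, A)
  "AT" → prefix "A" already present; 1 new (T)
  "ATTACTGT" → prefix "AT" already present; 6 new (T, A, C, T, G, T)
  "CGC" → prefix "CG" already present; 1 new (C)
  "CTCGAAA" → prefix "CT" already present; 5 new (C, G, A, A, A)
  "GAT" → prefix "GAT" already present; 0 new (none)
  "AAATT" → prefix "A" already present; 4 new (A, A, T, T)
  "CCTCCATGA" → prefix "C" already present; 8 new (C, T, C, C, A, T, G, A)
  "GATTGGC" → prefix "GATT" already present; 3 new (G, G, C)
  "CA" → prefix "CA" already present; 0 new (none)
  "GAACC" → prefix "GA" already present; 3 new (A, C, C)
  "GAC" → prefix "GAC" already present; 0 new (none)
Total nodes = 3 + 4 + 8 + 6 + 5 + 3 + 2 + 4 + 1 + 6 + 1 + 5 + 0 + 4 + 8 + 3 + 0 + 3 + 0 = 66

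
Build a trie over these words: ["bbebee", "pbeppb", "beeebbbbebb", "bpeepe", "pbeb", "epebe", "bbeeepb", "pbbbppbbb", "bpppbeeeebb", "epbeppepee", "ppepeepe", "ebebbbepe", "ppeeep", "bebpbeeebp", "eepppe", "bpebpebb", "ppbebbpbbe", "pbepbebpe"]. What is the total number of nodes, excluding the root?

For each word, the new-node count is its length minus the longest prefix already in the trie:
  "bbebee" → 6 new (b, b, e, b, e, e)
  "pbeppb" → 6 new (p, b, e, p, p, b)
  "beeebbbbebb" → prefix "b" already present; 10 new (e, e, e, b, b, b, b, e, b, b)
  "bpeepe" → prefix "b" already present; 5 new (p, e, e, p, e)
  "pbeb" → prefix "pbe" already present; 1 new (b)
  "epebe" → 5 new (e, p, e, b, e)
  "bbeeepb" → prefix "bbe" already present; 4 new (e, e, p, b)
  "pbbbppbbb" → prefix "pb" already present; 7 new (b, b, p, p, b, b, b)
  "bpppbeeeebb" → prefix "bp" already present; 9 new (p, p, b, e, e, e, e, b, b)
  "epbeppepee" → prefix "ep" already present; 8 new (b, e, p, p, e, p, e, e)
  "ppepeepe" → prefix "p" already present; 7 new (p, e, p, e, e, p, e)
  "ebebbbepe" → prefix "e" already present; 8 new (b, e, b, b, b, e, p, e)
  "ppeeep" → prefix "ppe" already present; 3 new (e, e, p)
  "bebpbeeebp" → prefix "be" already present; 8 new (b, p, b, e, e, e, b, p)
  "eepppe" → prefix "e" already present; 5 new (e, p, p, p, e)
  "bpebpebb" → prefix "bpe" already present; 5 new (b, p, e, b, b)
  "ppbebbpbbe" → prefix "pp" already present; 8 new (b, e, b, b, p, b, b, e)
  "pbepbebpe" → prefix "pbep" already present; 5 new (b, e, b, p, e)
Total nodes = 6 + 6 + 10 + 5 + 1 + 5 + 4 + 7 + 9 + 8 + 7 + 8 + 3 + 8 + 5 + 5 + 8 + 5 = 110

110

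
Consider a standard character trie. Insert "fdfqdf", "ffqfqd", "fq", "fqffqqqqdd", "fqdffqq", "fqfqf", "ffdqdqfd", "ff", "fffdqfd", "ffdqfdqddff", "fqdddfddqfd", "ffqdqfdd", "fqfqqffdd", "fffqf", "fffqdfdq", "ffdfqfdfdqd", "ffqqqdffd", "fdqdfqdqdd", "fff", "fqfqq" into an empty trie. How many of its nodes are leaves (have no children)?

Leaves are exactly the stored words that no other stored word extends.
Those words: "fdfqdf", "fdqdfqdqdd", "ffdfqfdfdqd", "ffdqdqfd", "ffdqfdqddff", "fffdqfd", "fffqdfdq", "fffqf", "ffqdqfdd", "ffqfqd", "ffqqqdffd", "fqdddfddqfd", "fqdffqq", "fqffqqqqdd", "fqfqf", "fqfqqffdd"
Leaf count: 16

16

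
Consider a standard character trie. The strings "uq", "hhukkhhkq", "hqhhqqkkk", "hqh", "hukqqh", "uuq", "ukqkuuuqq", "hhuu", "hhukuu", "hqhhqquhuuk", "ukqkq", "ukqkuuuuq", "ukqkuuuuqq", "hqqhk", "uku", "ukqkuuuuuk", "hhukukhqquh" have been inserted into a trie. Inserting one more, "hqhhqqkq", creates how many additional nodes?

The longest prefix of "hqhhqqkq" already in the trie is "hqhhqqk" (length 7).
Each of the 1 remaining characters creates one node.

1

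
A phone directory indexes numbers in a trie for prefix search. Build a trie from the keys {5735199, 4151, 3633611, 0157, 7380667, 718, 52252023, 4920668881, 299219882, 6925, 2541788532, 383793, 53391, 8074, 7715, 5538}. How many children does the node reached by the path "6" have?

Follow the path "6" to its node, then look at its outgoing edges.
Distinct next characters after "6": 9.
That node has 1 child edge.

1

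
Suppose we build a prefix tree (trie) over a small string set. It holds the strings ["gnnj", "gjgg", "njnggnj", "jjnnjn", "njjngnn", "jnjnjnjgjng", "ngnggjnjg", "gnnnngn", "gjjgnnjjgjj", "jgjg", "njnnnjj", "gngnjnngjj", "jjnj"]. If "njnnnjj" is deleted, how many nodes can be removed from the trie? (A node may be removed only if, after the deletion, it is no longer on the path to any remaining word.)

After clearing the end-marker at "njnnnjj", prune upward until reaching a node still needed by another word.
The suffix "nnjj" (4 nodes) is used only by "njnnnjj"; the node for "njn" still has the child "g", so pruning stops there.
Nodes removed: 4

4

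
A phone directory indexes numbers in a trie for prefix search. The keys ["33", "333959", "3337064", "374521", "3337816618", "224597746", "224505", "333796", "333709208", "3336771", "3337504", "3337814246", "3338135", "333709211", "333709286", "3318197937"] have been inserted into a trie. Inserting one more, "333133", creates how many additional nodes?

"333" is already a path in the trie; the remaining "133" must be added.
Each of the 3 remaining characters creates one node.

3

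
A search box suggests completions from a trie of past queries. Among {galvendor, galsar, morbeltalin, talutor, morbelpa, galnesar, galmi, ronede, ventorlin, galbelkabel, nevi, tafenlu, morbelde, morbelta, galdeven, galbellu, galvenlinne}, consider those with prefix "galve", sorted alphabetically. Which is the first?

galvendor

Words with prefix "galve", in lexicographic order: "galvendor", "galvenlinne"
Position 1: galvendor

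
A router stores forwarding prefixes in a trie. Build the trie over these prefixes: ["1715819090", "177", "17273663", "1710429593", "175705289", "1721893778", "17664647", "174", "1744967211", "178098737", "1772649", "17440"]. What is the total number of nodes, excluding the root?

64

Insert word by word; a character creates a node only if that edge doesn't already exist:
  "1715819090" → 10 new (1, 7, 1, 5, 8, 1, 9, 0, 9, 0)
  "177" → prefix "17" already present; 1 new (7)
  "17273663" → prefix "17" already present; 6 new (2, 7, 3, 6, 6, 3)
  "1710429593" → prefix "171" already present; 7 new (0, 4, 2, 9, 5, 9, 3)
  "175705289" → prefix "17" already present; 7 new (5, 7, 0, 5, 2, 8, 9)
  "1721893778" → prefix "172" already present; 7 new (1, 8, 9, 3, 7, 7, 8)
  "17664647" → prefix "17" already present; 6 new (6, 6, 4, 6, 4, 7)
  "174" → prefix "17" already present; 1 new (4)
  "1744967211" → prefix "174" already present; 7 new (4, 9, 6, 7, 2, 1, 1)
  "178098737" → prefix "17" already present; 7 new (8, 0, 9, 8, 7, 3, 7)
  "1772649" → prefix "177" already present; 4 new (2, 6, 4, 9)
  "17440" → prefix "1744" already present; 1 new (0)
Total nodes = 10 + 1 + 6 + 7 + 7 + 7 + 6 + 1 + 7 + 7 + 4 + 1 = 64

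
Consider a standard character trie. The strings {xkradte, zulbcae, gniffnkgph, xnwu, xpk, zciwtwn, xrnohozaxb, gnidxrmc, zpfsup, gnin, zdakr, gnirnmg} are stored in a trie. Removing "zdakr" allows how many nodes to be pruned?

Walk "zdakr" from the leaf back toward the root, removing each node that no remaining word uses.
The suffix "dakr" (4 nodes) is used only by "zdakr"; the node for "z" still has the child "u", so pruning stops there.
Nodes removed: 4

4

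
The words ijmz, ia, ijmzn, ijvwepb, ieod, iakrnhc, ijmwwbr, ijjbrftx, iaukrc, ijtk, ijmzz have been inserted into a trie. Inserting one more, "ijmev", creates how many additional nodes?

The longest prefix of "ijmev" already in the trie is "ijm" (length 3).
Each of the 2 remaining characters creates one node.

2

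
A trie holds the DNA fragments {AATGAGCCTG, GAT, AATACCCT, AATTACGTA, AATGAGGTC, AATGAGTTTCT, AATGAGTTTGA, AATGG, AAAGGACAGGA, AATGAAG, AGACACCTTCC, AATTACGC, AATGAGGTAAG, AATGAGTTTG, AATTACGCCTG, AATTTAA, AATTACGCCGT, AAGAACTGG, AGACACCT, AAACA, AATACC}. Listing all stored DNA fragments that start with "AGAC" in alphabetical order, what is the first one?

AGACACCT

Filter for "AGAC…" and sort: "AGACACCT", "AGACACCTTCC"
The 1st is AGACACCT.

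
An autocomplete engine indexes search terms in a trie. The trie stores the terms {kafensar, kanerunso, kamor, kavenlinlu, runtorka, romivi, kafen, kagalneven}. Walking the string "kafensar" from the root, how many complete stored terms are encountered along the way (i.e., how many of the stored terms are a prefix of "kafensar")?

2

Walk "kafensar" from the root; an end-of-word marker is hit whenever a stored word is a prefix of "kafensar".
Prefixes of the query that are stored words: "kafen", "kafensar"
Count: 2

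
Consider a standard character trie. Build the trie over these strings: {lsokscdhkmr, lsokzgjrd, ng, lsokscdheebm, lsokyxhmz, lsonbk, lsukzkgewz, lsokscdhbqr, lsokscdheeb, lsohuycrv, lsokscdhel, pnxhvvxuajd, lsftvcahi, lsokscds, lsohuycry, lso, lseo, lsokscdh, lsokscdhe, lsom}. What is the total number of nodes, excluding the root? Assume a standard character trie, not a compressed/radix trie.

71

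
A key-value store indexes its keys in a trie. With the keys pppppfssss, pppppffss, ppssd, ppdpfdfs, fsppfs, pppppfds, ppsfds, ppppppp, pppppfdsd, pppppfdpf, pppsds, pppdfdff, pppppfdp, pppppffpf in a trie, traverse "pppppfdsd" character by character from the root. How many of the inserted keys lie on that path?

Walk "pppppfdsd" from the root; an end-of-word marker is hit whenever a stored word is a prefix of "pppppfdsd".
Prefixes of the query that are stored words: "pppppfds", "pppppfdsd"
Count: 2

2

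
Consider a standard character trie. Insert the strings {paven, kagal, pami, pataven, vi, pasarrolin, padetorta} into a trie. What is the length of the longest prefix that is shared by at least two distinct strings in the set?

The deepest shared node is where two words last agree before diverging.
"padetorta" and "pami" agree on "pa" (2 characters) before diverging; nothing deeper is shared.
Longest shared-prefix length: 2

2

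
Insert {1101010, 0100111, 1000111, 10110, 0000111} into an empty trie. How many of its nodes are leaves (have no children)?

Leaves are exactly the stored words that no other stored word extends.
Those words: "0000111", "0100111", "1000111", "10110", "1101010"
Leaf count: 5

5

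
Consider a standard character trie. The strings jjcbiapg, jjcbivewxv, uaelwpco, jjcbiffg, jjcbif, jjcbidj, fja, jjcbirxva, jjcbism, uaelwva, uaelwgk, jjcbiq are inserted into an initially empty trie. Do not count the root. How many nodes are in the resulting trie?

40

For each word, the new-node count is its length minus the longest prefix already in the trie:
  "jjcbiapg" → 8 new (j, j, c, b, i, a, p, g)
  "jjcbivewxv" → prefix "jjcbi" already present; 5 new (v, e, w, x, v)
  "uaelwpco" → 8 new (u, a, e, l, w, p, c, o)
  "jjcbiffg" → prefix "jjcbi" already present; 3 new (f, f, g)
  "jjcbif" → prefix "jjcbif" already present; 0 new (none)
  "jjcbidj" → prefix "jjcbi" already present; 2 new (d, j)
  "fja" → 3 new (f, j, a)
  "jjcbirxva" → prefix "jjcbi" already present; 4 new (r, x, v, a)
  "jjcbism" → prefix "jjcbi" already present; 2 new (s, m)
  "uaelwva" → prefix "uaelw" already present; 2 new (v, a)
  "uaelwgk" → prefix "uaelw" already present; 2 new (g, k)
  "jjcbiq" → prefix "jjcbi" already present; 1 new (q)
Total nodes = 8 + 5 + 8 + 3 + 0 + 2 + 3 + 4 + 2 + 2 + 2 + 1 = 40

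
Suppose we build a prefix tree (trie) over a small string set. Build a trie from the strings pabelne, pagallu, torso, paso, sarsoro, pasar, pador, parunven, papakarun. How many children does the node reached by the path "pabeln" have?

1

Walk "pabeln" from the root, arriving at one node.
Distinct next characters after "pabeln": e.
That node has 1 child edge.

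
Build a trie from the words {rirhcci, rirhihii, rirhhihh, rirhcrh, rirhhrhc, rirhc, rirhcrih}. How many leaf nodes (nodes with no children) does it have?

Leaves are exactly the stored words that no other stored word extends.
Those words: "rirhcci", "rirhcrh", "rirhcrih", "rirhhihh", "rirhhrhc", "rirhihii"
Leaf count: 6

6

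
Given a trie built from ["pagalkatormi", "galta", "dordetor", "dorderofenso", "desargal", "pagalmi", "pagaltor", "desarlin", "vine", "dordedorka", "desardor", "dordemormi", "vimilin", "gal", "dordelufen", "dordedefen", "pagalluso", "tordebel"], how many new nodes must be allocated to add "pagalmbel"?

3

"pagalm" is already a path in the trie; the remaining "bel" must be added.
Each of the 3 remaining characters creates one node.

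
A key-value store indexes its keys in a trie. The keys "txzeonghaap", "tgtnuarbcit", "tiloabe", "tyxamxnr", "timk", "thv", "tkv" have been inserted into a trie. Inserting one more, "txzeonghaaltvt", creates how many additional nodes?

The longest prefix of "txzeonghaaltvt" already in the trie is "txzeonghaa" (length 10).
So 14 − 10 = 4 new nodes.

4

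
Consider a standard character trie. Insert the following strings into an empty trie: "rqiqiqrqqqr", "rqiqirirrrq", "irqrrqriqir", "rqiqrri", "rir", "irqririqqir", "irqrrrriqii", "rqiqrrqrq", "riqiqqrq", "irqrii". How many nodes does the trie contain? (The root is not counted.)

For each word, the new-node count is its length minus the longest prefix already in the trie:
  "rqiqiqrqqqr" → 11 new (r, q, i, q, i, q, r, q, q, q, r)
  "rqiqirirrrq" → prefix "rqiqi" already present; 6 new (r, i, r, r, r, q)
  "irqrrqriqir" → 11 new (i, r, q, r, r, q, r, i, q, i, r)
  "rqiqrri" → prefix "rqiq" already present; 3 new (r, r, i)
  "rir" → prefix "r" already present; 2 new (i, r)
  "irqririqqir" → prefix "irqr" already present; 7 new (i, r, i, q, q, i, r)
  "irqrrrriqii" → prefix "irqrr" already present; 6 new (r, r, i, q, i, i)
  "rqiqrrqrq" → prefix "rqiqrr" already present; 3 new (q, r, q)
  "riqiqqrq" → prefix "ri" already present; 6 new (q, i, q, q, r, q)
  "irqrii" → prefix "irqri" already present; 1 new (i)
Total nodes = 11 + 6 + 11 + 3 + 2 + 7 + 6 + 3 + 6 + 1 = 56

56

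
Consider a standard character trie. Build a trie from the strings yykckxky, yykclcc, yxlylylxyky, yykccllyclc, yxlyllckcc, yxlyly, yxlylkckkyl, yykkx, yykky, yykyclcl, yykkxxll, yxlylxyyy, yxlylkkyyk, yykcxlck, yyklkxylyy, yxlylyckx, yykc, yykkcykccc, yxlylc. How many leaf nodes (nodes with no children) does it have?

16

A leaf is a node with no children — equivalently, the end of a word that is not a proper prefix of any other stored word.
Those words: "yxlylc", "yxlylkckkyl", "yxlylkkyyk", "yxlyllckcc", "yxlylxyyy", "yxlylyckx", "yxlylylxyky", "yykccllyclc", "yykckxky", "yykclcc", "yykcxlck", "yykkcykccc", "yykkxxll", "yykky", "yyklkxylyy", "yykyclcl"
Leaf count: 16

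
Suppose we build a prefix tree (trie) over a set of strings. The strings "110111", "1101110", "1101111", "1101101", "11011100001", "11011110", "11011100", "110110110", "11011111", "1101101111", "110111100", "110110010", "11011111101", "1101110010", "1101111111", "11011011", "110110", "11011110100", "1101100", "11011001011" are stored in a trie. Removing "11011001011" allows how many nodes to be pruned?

2

After clearing the end-marker at "11011001011", prune upward until reaching a node still needed by another word.
The suffix "11" (2 nodes) is used only by "11011001011"; "110110010" is itself a stored word, so pruning stops there.
Nodes removed: 2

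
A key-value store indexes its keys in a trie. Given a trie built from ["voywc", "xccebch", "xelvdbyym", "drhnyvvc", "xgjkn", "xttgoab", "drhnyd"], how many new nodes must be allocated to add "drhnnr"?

The longest prefix of "drhnnr" already in the trie is "drhn" (length 4).
Each of the 2 remaining characters creates one node.

2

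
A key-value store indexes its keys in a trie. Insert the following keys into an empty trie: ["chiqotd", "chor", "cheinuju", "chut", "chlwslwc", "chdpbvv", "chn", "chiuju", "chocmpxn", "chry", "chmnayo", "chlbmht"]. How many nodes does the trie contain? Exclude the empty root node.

48

For each word, the new-node count is its length minus the longest prefix already in the trie:
  "chiqotd" → 7 new (c, h, i, q, o, t, d)
  "chor" → prefix "ch" already present; 2 new (o, r)
  "cheinuju" → prefix "ch" already present; 6 new (e, i, n, u, j, u)
  "chut" → prefix "ch" already present; 2 new (u, t)
  "chlwslwc" → prefix "ch" already present; 6 new (l, w, s, l, w, c)
  "chdpbvv" → prefix "ch" already present; 5 new (d, p, b, v, v)
  "chn" → prefix "ch" already present; 1 new (n)
  "chiuju" → prefix "chi" already present; 3 new (u, j, u)
  "chocmpxn" → prefix "cho" already present; 5 new (c, m, p, x, n)
  "chry" → prefix "ch" already present; 2 new (r, y)
  "chmnayo" → prefix "ch" already present; 5 new (m, n, a, y, o)
  "chlbmht" → prefix "chl" already present; 4 new (b, m, h, t)
Total nodes = 7 + 2 + 6 + 2 + 6 + 5 + 1 + 3 + 5 + 2 + 5 + 4 = 48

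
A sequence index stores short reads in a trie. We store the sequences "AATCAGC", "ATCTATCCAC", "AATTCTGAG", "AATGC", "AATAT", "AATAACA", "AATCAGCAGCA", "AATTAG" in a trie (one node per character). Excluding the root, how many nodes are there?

Count nodes per top-level branch (shared prefixes stored once):
  'A'-branch (AATAACA, AATAT, AATCAGC, AATCAGCAGCA, AATGC, AATTAG, AATTCTGAG, ATCTATCCAC): 35 nodes
Sum: 35

35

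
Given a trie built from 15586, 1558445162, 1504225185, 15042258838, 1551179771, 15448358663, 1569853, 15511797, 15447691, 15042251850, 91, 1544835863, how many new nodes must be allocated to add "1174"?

Walking "1174" from the root, the first 1 characters ("1") follow existing edges; "1" is the first miss.
So 4 − 1 = 3 new nodes.

3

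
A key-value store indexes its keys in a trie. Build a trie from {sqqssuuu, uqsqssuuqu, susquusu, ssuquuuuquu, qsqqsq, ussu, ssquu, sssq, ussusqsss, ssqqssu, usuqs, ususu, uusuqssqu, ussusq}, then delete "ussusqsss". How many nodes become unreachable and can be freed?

After clearing the end-marker at "ussusqsss", prune upward until reaching a node still needed by another word.
The suffix "sss" (3 nodes) is used only by "ussusqsss"; "ussusq" is itself a stored word, so pruning stops there.
Nodes removed: 3

3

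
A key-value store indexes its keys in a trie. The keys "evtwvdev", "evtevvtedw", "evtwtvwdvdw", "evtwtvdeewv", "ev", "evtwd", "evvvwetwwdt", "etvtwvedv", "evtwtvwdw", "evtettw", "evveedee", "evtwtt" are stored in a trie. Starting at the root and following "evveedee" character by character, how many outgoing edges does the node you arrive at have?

Follow the path "evveedee" to its node, then look at its outgoing edges.
No stored string extends past "evveedee".
That node has 0 child edges.

0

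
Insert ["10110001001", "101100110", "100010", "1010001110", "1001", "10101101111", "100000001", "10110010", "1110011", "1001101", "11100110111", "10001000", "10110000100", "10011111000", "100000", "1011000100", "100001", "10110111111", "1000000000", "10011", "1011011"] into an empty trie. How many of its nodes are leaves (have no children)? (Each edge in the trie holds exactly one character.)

A leaf is a node with no children — equivalently, the end of a word that is not a proper prefix of any other stored word.
Those words: "1000000000", "100000001", "100001", "10001000", "1001101", "10011111000", "1010001110", "10101101111", "10110000100", "10110001001", "10110010", "101100110", "10110111111", "11100110111"
Leaf count: 14

14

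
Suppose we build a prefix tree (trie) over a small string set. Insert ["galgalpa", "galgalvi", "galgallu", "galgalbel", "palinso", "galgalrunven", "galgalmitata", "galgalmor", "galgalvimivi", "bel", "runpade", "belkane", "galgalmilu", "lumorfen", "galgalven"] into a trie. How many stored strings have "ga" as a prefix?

Walk to "ga"; the words in its subtree are exactly those with that prefix.
Words under "ga": galgalbel, galgallu, galgalmilu, galgalmitata, galgalmor, galgalpa, galgalrunven, galgalven, galgalvi, galgalvimivi
Count: 10

10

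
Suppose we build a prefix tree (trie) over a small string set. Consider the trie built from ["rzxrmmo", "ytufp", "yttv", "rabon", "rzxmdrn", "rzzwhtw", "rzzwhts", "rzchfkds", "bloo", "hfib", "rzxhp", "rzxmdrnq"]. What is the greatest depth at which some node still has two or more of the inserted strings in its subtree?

7

The deepest shared node is where two words last agree before diverging.
e.g. "rzxmdrn" and "rzxmdrnq" share the prefix "rzxmdrn" of length 7; no pair shares a longer one.
Longest shared-prefix length: 7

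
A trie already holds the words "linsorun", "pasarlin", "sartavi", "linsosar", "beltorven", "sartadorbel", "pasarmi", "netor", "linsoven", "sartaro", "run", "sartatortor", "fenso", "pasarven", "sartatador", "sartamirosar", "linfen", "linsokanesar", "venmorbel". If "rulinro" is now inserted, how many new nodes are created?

Walking "rulinro" from the root, the first 2 characters ("ru") follow existing edges; "l" is the first miss.
New nodes needed: |"rulinro"| − 2 = 7 − 2 = 5.

5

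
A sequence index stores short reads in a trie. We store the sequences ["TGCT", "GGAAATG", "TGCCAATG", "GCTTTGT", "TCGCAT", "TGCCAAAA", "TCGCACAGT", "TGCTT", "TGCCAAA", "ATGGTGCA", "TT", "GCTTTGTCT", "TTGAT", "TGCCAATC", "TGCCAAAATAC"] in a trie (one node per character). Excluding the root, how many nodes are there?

Insert word by word; a character creates a node only if that edge doesn't already exist:
  "TGCT" → 4 new (T, G, C, T)
  "GGAAATG" → 7 new (G, G, A, A, A, T, G)
  "TGCCAATG" → prefix "TGC" already present; 5 new (C, A, A, T, G)
  "GCTTTGT" → prefix "G" already present; 6 new (C, T, T, T, G, T)
  "TCGCAT" → prefix "T" already present; 5 new (C, G, C, A, T)
  "TGCCAAAA" → prefix "TGCCAA" already present; 2 new (A, A)
  "TCGCACAGT" → prefix "TCGCA" already present; 4 new (C, A, G, T)
  "TGCTT" → prefix "TGCT" already present; 1 new (T)
  "TGCCAAA" → prefix "TGCCAAA" already present; 0 new (none)
  "ATGGTGCA" → 8 new (A, T, G, G, T, G, C, A)
  "TT" → prefix "T" already present; 1 new (T)
  "GCTTTGTCT" → prefix "GCTTTGT" already present; 2 new (C, T)
  "TTGAT" → prefix "TT" already present; 3 new (G, A, T)
  "TGCCAATC" → prefix "TGCCAAT" already present; 1 new (C)
  "TGCCAAAATAC" → prefix "TGCCAAAA" already present; 3 new (T, A, C)
Total nodes = 4 + 7 + 5 + 6 + 5 + 2 + 4 + 1 + 0 + 8 + 1 + 2 + 3 + 1 + 3 = 52

52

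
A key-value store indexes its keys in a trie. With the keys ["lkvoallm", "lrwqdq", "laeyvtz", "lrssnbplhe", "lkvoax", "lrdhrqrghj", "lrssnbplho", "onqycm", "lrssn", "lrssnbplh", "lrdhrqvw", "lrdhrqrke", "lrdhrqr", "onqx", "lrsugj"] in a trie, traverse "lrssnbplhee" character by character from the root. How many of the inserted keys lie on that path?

3

Check each prefix of "lrssnbplhee" against the stored set — each match is an end-marker on the path.
Prefixes of the query that are stored words: "lrssn", "lrssnbplh", "lrssnbplhe"
Count: 3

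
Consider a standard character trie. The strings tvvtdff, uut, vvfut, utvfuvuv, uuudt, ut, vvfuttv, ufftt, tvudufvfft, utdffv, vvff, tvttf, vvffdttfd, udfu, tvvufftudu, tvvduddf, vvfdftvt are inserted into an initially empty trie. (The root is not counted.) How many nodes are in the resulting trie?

72

Insert word by word; a character creates a node only if that edge doesn't already exist:
  "tvvtdff" → 7 new (t, v, v, t, d, f, f)
  "uut" → 3 new (u, u, t)
  "vvfut" → 5 new (v, v, f, u, t)
  "utvfuvuv" → prefix "u" already present; 7 new (t, v, f, u, v, u, v)
  "uuudt" → prefix "uu" already present; 3 new (u, d, t)
  "ut" → prefix "ut" already present; 0 new (none)
  "vvfuttv" → prefix "vvfut" already present; 2 new (t, v)
  "ufftt" → prefix "u" already present; 4 new (f, f, t, t)
  "tvudufvfft" → prefix "tv" already present; 8 new (u, d, u, f, v, f, f, t)
  "utdffv" → prefix "ut" already present; 4 new (d, f, f, v)
  "vvff" → prefix "vvf" already present; 1 new (f)
  "tvttf" → prefix "tv" already present; 3 new (t, t, f)
  "vvffdttfd" → prefix "vvff" already present; 5 new (d, t, t, f, d)
  "udfu" → prefix "u" already present; 3 new (d, f, u)
  "tvvufftudu" → prefix "tvv" already present; 7 new (u, f, f, t, u, d, u)
  "tvvduddf" → prefix "tvv" already present; 5 new (d, u, d, d, f)
  "vvfdftvt" → prefix "vvf" already present; 5 new (d, f, t, v, t)
Total nodes = 7 + 3 + 5 + 7 + 3 + 0 + 2 + 4 + 8 + 4 + 1 + 3 + 5 + 3 + 7 + 5 + 5 = 72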